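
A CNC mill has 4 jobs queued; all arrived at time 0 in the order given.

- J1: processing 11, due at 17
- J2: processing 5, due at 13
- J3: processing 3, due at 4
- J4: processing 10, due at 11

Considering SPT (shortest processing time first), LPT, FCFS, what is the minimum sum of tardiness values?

19

SPT (increasing processing time): J3 J2 J4 J1.
J3: 0→3, due 4, tardiness 0
J2: 3→8, due 13, tardiness 0
J4: 8→18, due 11, tardiness 7
J1: 18→29, due 17, tardiness 12
Sum = 0+0+7+12 = 19.
LPT (decreasing processing time): J1 J4 J2 J3.
J1: 0→11, due 17, tardiness 0
J4: 11→21, due 11, tardiness 10
J2: 21→26, due 13, tardiness 13
J3: 26→29, due 4, tardiness 25
Sum = 0+10+13+25 = 48.
FIFO (arrival order): J1 J2 J3 J4.
J1: 0→11, due 17, tardiness 0
J2: 11→16, due 13, tardiness 3
J3: 16→19, due 4, tardiness 15
J4: 19→29, due 11, tardiness 18
Sum = 0+3+15+18 = 36.
SPT 19, LPT 48, FIFO 36 → minimum 19.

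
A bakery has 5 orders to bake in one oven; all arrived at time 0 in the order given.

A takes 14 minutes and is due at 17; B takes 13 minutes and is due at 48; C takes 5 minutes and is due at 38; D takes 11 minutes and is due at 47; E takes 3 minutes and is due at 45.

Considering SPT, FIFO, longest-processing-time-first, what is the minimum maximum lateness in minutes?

1

SPT (increasing processing time): E C D B A.
E: 0→3, due 45, lateness -42
C: 3→8, due 38, lateness -30
D: 8→19, due 47, lateness -28
B: 19→32, due 48, lateness -16
A: 32→46, due 17, lateness 29
Maximum = 29.
FIFO (arrival order): A B C D E.
A: 0→14, due 17, lateness -3
B: 14→27, due 48, lateness -21
C: 27→32, due 38, lateness -6
D: 32→43, due 47, lateness -4
E: 43→46, due 45, lateness 1
Maximum = 1.
LPT (decreasing processing time): A B D C E.
A: 0→14, due 17, lateness -3
B: 14→27, due 48, lateness -21
D: 27→38, due 47, lateness -9
C: 38→43, due 38, lateness 5
E: 43→46, due 45, lateness 1
Maximum = 5.
SPT 29, FIFO 1, LPT 5 → minimum 1.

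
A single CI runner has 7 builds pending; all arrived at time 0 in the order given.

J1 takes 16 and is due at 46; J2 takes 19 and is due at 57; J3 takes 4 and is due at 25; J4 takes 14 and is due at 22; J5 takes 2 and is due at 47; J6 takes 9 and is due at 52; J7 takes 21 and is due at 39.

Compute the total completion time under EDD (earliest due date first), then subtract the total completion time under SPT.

EDD (increasing due date): J4 J3 J7 J1 J5 J6 J2.
J4: 0→14
J3: 14→18
J7: 18→39
J1: 39→55
J5: 55→57
J6: 57→66
J2: 66→85
Sum = 14+18+39+55+57+66+85 = 334.
SPT (increasing processing time): J5 J3 J6 J4 J1 J2 J7.
J5: 0→2
J3: 2→6
J6: 6→15
J4: 15→29
J1: 29→45
J2: 45→64
J7: 64→85
Sum = 2+6+15+29+45+64+85 = 246.
Difference = 334 − 246 = 88.

88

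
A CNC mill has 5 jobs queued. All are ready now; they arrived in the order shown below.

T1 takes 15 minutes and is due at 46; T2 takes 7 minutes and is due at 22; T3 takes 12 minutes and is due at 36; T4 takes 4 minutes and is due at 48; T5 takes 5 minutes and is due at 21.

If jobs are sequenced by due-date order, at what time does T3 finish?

24

EDD (increasing due date): T5 T2 T3 T1 T4.
T5: 0→5
T2: 5→12
T3: 12→24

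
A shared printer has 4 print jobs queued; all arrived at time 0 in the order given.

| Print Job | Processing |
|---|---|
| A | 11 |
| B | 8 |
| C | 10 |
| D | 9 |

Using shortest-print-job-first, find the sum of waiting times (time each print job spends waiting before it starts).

SPT (increasing processing time): B D C A.
B: waits 0, runs 0→8
D: waits 8, runs 8→17
C: waits 17, runs 17→27
A: waits 27, runs 27→38
Sum = 0+8+17+27 = 52.

52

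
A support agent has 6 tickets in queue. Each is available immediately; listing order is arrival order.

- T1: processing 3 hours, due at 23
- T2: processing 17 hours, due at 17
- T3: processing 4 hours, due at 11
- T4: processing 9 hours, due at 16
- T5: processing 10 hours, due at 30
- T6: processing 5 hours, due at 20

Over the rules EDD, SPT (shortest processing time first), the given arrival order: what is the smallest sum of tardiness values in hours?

37

EDD (increasing due date): T3 T4 T2 T6 T1 T5.
T3: 0→4, due 11, tardiness 0
T4: 4→13, due 16, tardiness 0
T2: 13→30, due 17, tardiness 13
T6: 30→35, due 20, tardiness 15
T1: 35→38, due 23, tardiness 15
T5: 38→48, due 30, tardiness 18
Sum = 0+0+13+15+15+18 = 61.
SPT (increasing processing time): T1 T3 T6 T4 T5 T2.
T1: 0→3, due 23, tardiness 0
T3: 3→7, due 11, tardiness 0
T6: 7→12, due 20, tardiness 0
T4: 12→21, due 16, tardiness 5
T5: 21→31, due 30, tardiness 1
T2: 31→48, due 17, tardiness 31
Sum = 0+0+0+5+1+31 = 37.
FIFO (arrival order): T1 T2 T3 T4 T5 T6.
T1: 0→3, due 23, tardiness 0
T2: 3→20, due 17, tardiness 3
T3: 20→24, due 11, tardiness 13
T4: 24→33, due 16, tardiness 17
T5: 33→43, due 30, tardiness 13
T6: 43→48, due 20, tardiness 28
Sum = 0+3+13+17+13+28 = 74.
EDD 61, SPT 37, FIFO 74 → minimum 37.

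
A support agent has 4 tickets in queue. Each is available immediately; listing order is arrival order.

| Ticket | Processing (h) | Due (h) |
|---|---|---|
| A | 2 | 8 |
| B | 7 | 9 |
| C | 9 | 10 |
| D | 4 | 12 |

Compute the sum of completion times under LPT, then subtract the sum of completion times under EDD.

16

LPT (decreasing processing time): C B D A.
C: 0→9
B: 9→16
D: 16→20
A: 20→22
Sum = 9+16+20+22 = 67.
EDD (increasing due date): A B C D.
A: 0→2
B: 2→9
C: 9→18
D: 18→22
Sum = 2+9+18+22 = 51.
Difference = 67 − 51 = 16.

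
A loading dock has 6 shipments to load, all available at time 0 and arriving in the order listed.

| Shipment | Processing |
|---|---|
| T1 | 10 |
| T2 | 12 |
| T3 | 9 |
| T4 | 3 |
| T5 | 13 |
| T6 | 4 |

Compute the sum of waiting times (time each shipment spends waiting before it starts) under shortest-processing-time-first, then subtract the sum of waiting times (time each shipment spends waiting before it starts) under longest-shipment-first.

SPT (increasing processing time): T4 T6 T3 T1 T2 T5.
T4: waits 0, runs 0→3
T6: waits 3, runs 3→7
T3: waits 7, runs 7→16
T1: waits 16, runs 16→26
T2: waits 26, runs 26→38
T5: waits 38, runs 38→51
Sum = 0+3+7+16+26+38 = 90.
LPT (decreasing processing time): T5 T2 T1 T3 T6 T4.
T5: waits 0, runs 0→13
T2: waits 13, runs 13→25
T1: waits 25, runs 25→35
T3: waits 35, runs 35→44
T6: waits 44, runs 44→48
T4: waits 48, runs 48→51
Sum = 0+13+25+35+44+48 = 165.
Difference = 90 − 165 = -75.

-75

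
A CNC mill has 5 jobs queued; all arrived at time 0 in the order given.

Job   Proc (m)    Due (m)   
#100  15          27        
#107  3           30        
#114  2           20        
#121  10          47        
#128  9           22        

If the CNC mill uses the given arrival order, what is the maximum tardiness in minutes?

FIFO (arrival order): #100 #107 #114 #121 #128.
#100: 0→15, due 27, tardiness 0
#107: 15→18, due 30, tardiness 0
#114: 18→20, due 20, tardiness 0
#121: 20→30, due 47, tardiness 0
#128: 30→39, due 22, tardiness 17
Maximum = 17.

17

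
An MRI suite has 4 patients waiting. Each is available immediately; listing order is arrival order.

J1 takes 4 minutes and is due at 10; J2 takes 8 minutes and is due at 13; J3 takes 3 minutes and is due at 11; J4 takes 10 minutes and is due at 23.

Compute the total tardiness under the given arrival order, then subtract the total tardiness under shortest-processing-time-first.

FIFO (arrival order): J1 J2 J3 J4.
J1: 0→4, due 10, tardiness 0
J2: 4→12, due 13, tardiness 0
J3: 12→15, due 11, tardiness 4
J4: 15→25, due 23, tardiness 2
Sum = 0+0+4+2 = 6.
SPT (increasing processing time): J3 J1 J2 J4.
J3: 0→3, due 11, tardiness 0
J1: 3→7, due 10, tardiness 0
J2: 7→15, due 13, tardiness 2
J4: 15→25, due 23, tardiness 2
Sum = 0+0+2+2 = 4.
Difference = 6 − 4 = 2.

2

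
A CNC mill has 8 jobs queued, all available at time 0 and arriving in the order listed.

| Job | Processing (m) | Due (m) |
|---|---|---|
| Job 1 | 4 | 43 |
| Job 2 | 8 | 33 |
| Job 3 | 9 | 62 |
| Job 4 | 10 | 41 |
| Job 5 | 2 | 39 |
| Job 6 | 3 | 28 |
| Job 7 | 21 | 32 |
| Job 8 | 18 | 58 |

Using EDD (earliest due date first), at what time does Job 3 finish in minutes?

EDD (increasing due date): Job 6 Job 7 Job 2 Job 5 Job 4 Job 1 Job 8 Job 3.
Job 6: 0→3
Job 7: 3→24
Job 2: 24→32
Job 5: 32→34
Job 4: 34→44
Job 1: 44→48
Job 8: 48→66
Job 3: 66→75

75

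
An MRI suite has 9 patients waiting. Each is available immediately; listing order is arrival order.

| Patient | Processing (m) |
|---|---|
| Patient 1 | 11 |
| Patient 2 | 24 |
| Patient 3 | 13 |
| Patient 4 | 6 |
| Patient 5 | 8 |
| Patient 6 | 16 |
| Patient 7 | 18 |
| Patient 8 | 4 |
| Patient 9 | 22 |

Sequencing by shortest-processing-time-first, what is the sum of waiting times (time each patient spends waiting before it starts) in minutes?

335

SPT (increasing processing time): Patient 8 Patient 4 Patient 5 Patient 1 Patient 3 Patient 6 Patient 7 Patient 9 Patient 2.
Patient 8: waits 0, runs 0→4
Patient 4: waits 4, runs 4→10
Patient 5: waits 10, runs 10→18
Patient 1: waits 18, runs 18→29
Patient 3: waits 29, runs 29→42
Patient 6: waits 42, runs 42→58
Patient 7: waits 58, runs 58→76
Patient 9: waits 76, runs 76→98
Patient 2: waits 98, runs 98→122
Sum = 0+4+10+18+29+42+58+76+98 = 335.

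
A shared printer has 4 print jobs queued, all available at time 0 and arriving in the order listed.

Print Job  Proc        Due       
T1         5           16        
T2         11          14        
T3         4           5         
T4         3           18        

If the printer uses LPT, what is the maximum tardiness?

LPT (decreasing processing time): T2 T1 T3 T4.
T2: 0→11, due 14, tardiness 0
T1: 11→16, due 16, tardiness 0
T3: 16→20, due 5, tardiness 15
T4: 20→23, due 18, tardiness 5
Maximum = 15.

15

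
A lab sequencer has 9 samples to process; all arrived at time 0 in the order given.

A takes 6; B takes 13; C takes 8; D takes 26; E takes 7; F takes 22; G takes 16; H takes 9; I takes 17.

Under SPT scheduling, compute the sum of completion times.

SPT (increasing processing time): A E C H B G I F D.
A: 0→6
E: 6→13
C: 13→21
H: 21→30
B: 30→43
G: 43→59
I: 59→76
F: 76→98
D: 98→124
Sum = 6+13+21+30+43+59+76+98+124 = 470.

470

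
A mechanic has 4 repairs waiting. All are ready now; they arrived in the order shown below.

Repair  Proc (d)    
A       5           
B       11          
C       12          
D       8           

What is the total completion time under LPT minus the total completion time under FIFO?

LPT (decreasing processing time): C B D A.
C: 0→12
B: 12→23
D: 23→31
A: 31→36
Sum = 12+23+31+36 = 102.
FIFO (arrival order): A B C D.
A: 0→5
B: 5→16
C: 16→28
D: 28→36
Sum = 5+16+28+36 = 85.
Difference = 102 − 85 = 17.

17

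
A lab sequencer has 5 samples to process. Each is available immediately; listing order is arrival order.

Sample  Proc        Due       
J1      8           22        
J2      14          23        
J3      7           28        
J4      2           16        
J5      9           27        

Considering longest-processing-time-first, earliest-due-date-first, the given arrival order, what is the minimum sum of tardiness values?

19

LPT (decreasing processing time): J2 J5 J1 J3 J4.
J2: 0→14, due 23, tardiness 0
J5: 14→23, due 27, tardiness 0
J1: 23→31, due 22, tardiness 9
J3: 31→38, due 28, tardiness 10
J4: 38→40, due 16, tardiness 24
Sum = 0+0+9+10+24 = 43.
EDD (increasing due date): J4 J1 J2 J5 J3.
J4: 0→2, due 16, tardiness 0
J1: 2→10, due 22, tardiness 0
J2: 10→24, due 23, tardiness 1
J5: 24→33, due 27, tardiness 6
J3: 33→40, due 28, tardiness 12
Sum = 0+0+1+6+12 = 19.
FIFO (arrival order): J1 J2 J3 J4 J5.
J1: 0→8, due 22, tardiness 0
J2: 8→22, due 23, tardiness 0
J3: 22→29, due 28, tardiness 1
J4: 29→31, due 16, tardiness 15
J5: 31→40, due 27, tardiness 13
Sum = 0+0+1+15+13 = 29.
LPT 43, EDD 19, FIFO 29 → minimum 19.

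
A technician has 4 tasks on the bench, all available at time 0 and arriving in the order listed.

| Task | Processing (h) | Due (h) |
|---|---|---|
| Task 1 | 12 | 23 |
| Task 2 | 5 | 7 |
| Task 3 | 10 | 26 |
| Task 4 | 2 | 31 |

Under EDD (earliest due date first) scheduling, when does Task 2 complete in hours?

EDD (increasing due date): Task 2 Task 1 Task 3 Task 4.
Task 2: 0→5

5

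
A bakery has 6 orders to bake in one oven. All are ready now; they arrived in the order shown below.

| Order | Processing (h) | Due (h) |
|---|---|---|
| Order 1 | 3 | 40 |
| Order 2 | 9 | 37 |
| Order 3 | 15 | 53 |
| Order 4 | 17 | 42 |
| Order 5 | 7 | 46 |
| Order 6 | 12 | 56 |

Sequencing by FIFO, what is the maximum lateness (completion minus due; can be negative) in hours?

FIFO (arrival order): Order 1 Order 2 Order 3 Order 4 Order 5 Order 6.
Order 1: 0→3, due 40, lateness -37
Order 2: 3→12, due 37, lateness -25
Order 3: 12→27, due 53, lateness -26
Order 4: 27→44, due 42, lateness 2
Order 5: 44→51, due 46, lateness 5
Order 6: 51→63, due 56, lateness 7
Maximum = 7.

7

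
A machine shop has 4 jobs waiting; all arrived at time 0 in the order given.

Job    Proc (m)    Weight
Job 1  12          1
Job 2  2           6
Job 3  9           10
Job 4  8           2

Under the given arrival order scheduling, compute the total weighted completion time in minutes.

FIFO (arrival order): Job 1 Job 2 Job 3 Job 4.
Job 1: finishes 12, weight 1, w·C = 12
Job 2: finishes 14, weight 6, w·C = 84
Job 3: finishes 23, weight 10, w·C = 230
Job 4: finishes 31, weight 2, w·C = 62
Sum = 12+84+230+62 = 388.

388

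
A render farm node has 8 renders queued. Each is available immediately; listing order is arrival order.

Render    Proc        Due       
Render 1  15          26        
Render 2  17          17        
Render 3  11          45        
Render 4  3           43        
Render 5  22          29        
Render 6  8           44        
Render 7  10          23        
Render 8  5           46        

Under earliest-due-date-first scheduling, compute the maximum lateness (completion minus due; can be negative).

45

EDD (increasing due date): Render 2 Render 7 Render 1 Render 5 Render 4 Render 6 Render 3 Render 8.
Render 2: 0→17, due 17, lateness 0
Render 7: 17→27, due 23, lateness 4
Render 1: 27→42, due 26, lateness 16
Render 5: 42→64, due 29, lateness 35
Render 4: 64→67, due 43, lateness 24
Render 6: 67→75, due 44, lateness 31
Render 3: 75→86, due 45, lateness 41
Render 8: 86→91, due 46, lateness 45
Maximum = 45.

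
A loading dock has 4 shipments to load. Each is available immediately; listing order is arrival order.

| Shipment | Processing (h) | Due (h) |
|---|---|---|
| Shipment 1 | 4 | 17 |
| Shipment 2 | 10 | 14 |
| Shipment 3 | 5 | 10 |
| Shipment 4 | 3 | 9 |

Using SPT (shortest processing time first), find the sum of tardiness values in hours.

10

SPT (increasing processing time): Shipment 4 Shipment 1 Shipment 3 Shipment 2.
Shipment 4: 0→3, due 9, tardiness 0
Shipment 1: 3→7, due 17, tardiness 0
Shipment 3: 7→12, due 10, tardiness 2
Shipment 2: 12→22, due 14, tardiness 8
Sum = 0+0+2+8 = 10.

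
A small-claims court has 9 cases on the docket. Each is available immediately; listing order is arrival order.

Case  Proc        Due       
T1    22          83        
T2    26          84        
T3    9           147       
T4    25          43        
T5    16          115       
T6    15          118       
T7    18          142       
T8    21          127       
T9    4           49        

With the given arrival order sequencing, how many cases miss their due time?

3

FIFO (arrival order): T1 T2 T3 T4 T5 T6 T7 T8 T9.
T1: 0→22, due 83, tardiness 0
T2: 22→48, due 84, tardiness 0
T3: 48→57, due 147, tardiness 0
T4: 57→82, due 43, tardiness 39
T5: 82→98, due 115, tardiness 0
T6: 98→113, due 118, tardiness 0
T7: 113→131, due 142, tardiness 0
T8: 131→152, due 127, tardiness 25
T9: 152→156, due 49, tardiness 107
Late cases: 3.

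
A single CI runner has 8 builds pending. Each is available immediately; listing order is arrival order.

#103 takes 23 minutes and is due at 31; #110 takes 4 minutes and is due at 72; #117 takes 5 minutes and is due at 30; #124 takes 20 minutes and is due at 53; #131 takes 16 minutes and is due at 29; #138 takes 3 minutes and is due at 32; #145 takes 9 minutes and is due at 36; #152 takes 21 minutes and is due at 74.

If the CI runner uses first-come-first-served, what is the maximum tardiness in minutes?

44

FIFO (arrival order): #103 #110 #117 #124 #131 #138 #145 #152.
#103: 0→23, due 31, tardiness 0
#110: 23→27, due 72, tardiness 0
#117: 27→32, due 30, tardiness 2
#124: 32→52, due 53, tardiness 0
#131: 52→68, due 29, tardiness 39
#138: 68→71, due 32, tardiness 39
#145: 71→80, due 36, tardiness 44
#152: 80→101, due 74, tardiness 27
Maximum = 44.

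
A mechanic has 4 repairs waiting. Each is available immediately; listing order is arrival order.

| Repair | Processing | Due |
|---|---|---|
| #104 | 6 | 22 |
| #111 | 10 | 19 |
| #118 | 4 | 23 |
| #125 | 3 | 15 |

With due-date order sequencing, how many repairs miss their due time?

0

EDD (increasing due date): #125 #111 #104 #118.
#125: 0→3, due 15, tardiness 0
#111: 3→13, due 19, tardiness 0
#104: 13→19, due 22, tardiness 0
#118: 19→23, due 23, tardiness 0
Late repairs: 0.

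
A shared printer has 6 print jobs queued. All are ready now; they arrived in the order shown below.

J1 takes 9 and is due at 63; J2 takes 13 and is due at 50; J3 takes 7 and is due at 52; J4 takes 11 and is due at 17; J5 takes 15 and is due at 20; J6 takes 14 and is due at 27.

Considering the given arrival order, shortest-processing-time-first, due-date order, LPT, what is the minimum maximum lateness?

13

FIFO (arrival order): J1 J2 J3 J4 J5 J6.
J1: 0→9, due 63, lateness -54
J2: 9→22, due 50, lateness -28
J3: 22→29, due 52, lateness -23
J4: 29→40, due 17, lateness 23
J5: 40→55, due 20, lateness 35
J6: 55→69, due 27, lateness 42
Maximum = 42.
SPT (increasing processing time): J3 J1 J4 J2 J6 J5.
J3: 0→7, due 52, lateness -45
J1: 7→16, due 63, lateness -47
J4: 16→27, due 17, lateness 10
J2: 27→40, due 50, lateness -10
J6: 40→54, due 27, lateness 27
J5: 54→69, due 20, lateness 49
Maximum = 49.
EDD (increasing due date): J4 J5 J6 J2 J3 J1.
J4: 0→11, due 17, lateness -6
J5: 11→26, due 20, lateness 6
J6: 26→40, due 27, lateness 13
J2: 40→53, due 50, lateness 3
J3: 53→60, due 52, lateness 8
J1: 60→69, due 63, lateness 6
Maximum = 13.
LPT (decreasing processing time): J5 J6 J2 J4 J1 J3.
J5: 0→15, due 20, lateness -5
J6: 15→29, due 27, lateness 2
J2: 29→42, due 50, lateness -8
J4: 42→53, due 17, lateness 36
J1: 53→62, due 63, lateness -1
J3: 62→69, due 52, lateness 17
Maximum = 36.
FIFO 42, SPT 49, EDD 13, LPT 36 → minimum 13.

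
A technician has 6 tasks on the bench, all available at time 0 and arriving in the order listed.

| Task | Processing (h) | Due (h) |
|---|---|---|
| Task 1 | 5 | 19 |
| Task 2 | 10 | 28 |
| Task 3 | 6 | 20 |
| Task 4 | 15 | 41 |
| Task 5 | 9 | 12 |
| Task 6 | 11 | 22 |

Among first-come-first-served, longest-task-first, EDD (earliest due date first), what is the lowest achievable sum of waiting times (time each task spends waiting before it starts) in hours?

115

FIFO (arrival order): Task 1 Task 2 Task 3 Task 4 Task 5 Task 6.
Task 1: waits 0, runs 0→5
Task 2: waits 5, runs 5→15
Task 3: waits 15, runs 15→21
Task 4: waits 21, runs 21→36
Task 5: waits 36, runs 36→45
Task 6: waits 45, runs 45→56
Sum = 0+5+15+21+36+45 = 122.
LPT (decreasing processing time): Task 4 Task 6 Task 2 Task 5 Task 3 Task 1.
Task 4: waits 0, runs 0→15
Task 6: waits 15, runs 15→26
Task 2: waits 26, runs 26→36
Task 5: waits 36, runs 36→45
Task 3: waits 45, runs 45→51
Task 1: waits 51, runs 51→56
Sum = 0+15+26+36+45+51 = 173.
EDD (increasing due date): Task 5 Task 1 Task 3 Task 6 Task 2 Task 4.
Task 5: waits 0, runs 0→9
Task 1: waits 9, runs 9→14
Task 3: waits 14, runs 14→20
Task 6: waits 20, runs 20→31
Task 2: waits 31, runs 31→41
Task 4: waits 41, runs 41→56
Sum = 0+9+14+20+31+41 = 115.
FIFO 122, LPT 173, EDD 115 → minimum 115.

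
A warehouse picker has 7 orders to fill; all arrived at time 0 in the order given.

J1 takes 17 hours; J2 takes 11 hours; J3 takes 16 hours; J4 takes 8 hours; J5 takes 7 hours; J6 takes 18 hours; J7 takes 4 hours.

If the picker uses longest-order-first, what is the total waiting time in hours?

313

LPT (decreasing processing time): J6 J1 J3 J2 J4 J5 J7.
J6: waits 0, runs 0→18
J1: waits 18, runs 18→35
J3: waits 35, runs 35→51
J2: waits 51, runs 51→62
J4: waits 62, runs 62→70
J5: waits 70, runs 70→77
J7: waits 77, runs 77→81
Sum = 0+18+35+51+62+70+77 = 313.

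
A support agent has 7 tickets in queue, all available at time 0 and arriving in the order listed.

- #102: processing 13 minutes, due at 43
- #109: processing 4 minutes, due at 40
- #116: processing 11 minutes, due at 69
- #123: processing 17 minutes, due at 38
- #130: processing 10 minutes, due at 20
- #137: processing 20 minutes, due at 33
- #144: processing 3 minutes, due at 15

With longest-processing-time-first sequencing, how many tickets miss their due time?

4

LPT (decreasing processing time): #137 #123 #102 #116 #130 #109 #144.
#137: 0→20, due 33, tardiness 0
#123: 20→37, due 38, tardiness 0
#102: 37→50, due 43, tardiness 7
#116: 50→61, due 69, tardiness 0
#130: 61→71, due 20, tardiness 51
#109: 71→75, due 40, tardiness 35
#144: 75→78, due 15, tardiness 63
Late tickets: 4.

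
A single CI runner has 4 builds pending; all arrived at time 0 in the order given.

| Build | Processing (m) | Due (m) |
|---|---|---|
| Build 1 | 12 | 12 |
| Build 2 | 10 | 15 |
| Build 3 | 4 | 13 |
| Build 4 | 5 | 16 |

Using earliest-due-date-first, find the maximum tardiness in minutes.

EDD (increasing due date): Build 1 Build 3 Build 2 Build 4.
Build 1: 0→12, due 12, tardiness 0
Build 3: 12→16, due 13, tardiness 3
Build 2: 16→26, due 15, tardiness 11
Build 4: 26→31, due 16, tardiness 15
Maximum = 15.

15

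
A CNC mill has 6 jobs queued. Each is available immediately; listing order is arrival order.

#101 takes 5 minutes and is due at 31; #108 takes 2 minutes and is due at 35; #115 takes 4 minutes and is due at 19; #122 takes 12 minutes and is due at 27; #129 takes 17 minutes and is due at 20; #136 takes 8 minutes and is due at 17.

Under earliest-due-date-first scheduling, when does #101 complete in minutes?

EDD (increasing due date): #136 #115 #129 #122 #101 #108.
#136: 0→8
#115: 8→12
#129: 12→29
#122: 29→41
#101: 41→46

46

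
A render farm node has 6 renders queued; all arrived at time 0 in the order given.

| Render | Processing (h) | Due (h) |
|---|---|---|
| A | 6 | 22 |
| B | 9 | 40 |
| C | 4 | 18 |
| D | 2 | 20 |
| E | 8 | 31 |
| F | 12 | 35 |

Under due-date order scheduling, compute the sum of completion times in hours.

EDD (increasing due date): C D A E F B.
C: 0→4
D: 4→6
A: 6→12
E: 12→20
F: 20→32
B: 32→41
Sum = 4+6+12+20+32+41 = 115.

115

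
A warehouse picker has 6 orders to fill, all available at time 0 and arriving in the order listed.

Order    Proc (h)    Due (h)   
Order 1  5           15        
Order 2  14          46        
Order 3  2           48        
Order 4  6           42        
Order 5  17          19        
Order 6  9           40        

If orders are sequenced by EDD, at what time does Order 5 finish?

EDD (increasing due date): Order 1 Order 5 Order 6 Order 4 Order 2 Order 3.
Order 1: 0→5
Order 5: 5→22

22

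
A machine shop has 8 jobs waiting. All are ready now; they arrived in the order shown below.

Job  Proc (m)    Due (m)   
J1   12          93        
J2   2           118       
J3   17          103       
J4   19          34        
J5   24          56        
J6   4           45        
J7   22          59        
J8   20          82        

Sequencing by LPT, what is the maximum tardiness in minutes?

73

LPT (decreasing processing time): J5 J7 J8 J4 J3 J1 J6 J2.
J5: 0→24, due 56, tardiness 0
J7: 24→46, due 59, tardiness 0
J8: 46→66, due 82, tardiness 0
J4: 66→85, due 34, tardiness 51
J3: 85→102, due 103, tardiness 0
J1: 102→114, due 93, tardiness 21
J6: 114→118, due 45, tardiness 73
J2: 118→120, due 118, tardiness 2
Maximum = 73.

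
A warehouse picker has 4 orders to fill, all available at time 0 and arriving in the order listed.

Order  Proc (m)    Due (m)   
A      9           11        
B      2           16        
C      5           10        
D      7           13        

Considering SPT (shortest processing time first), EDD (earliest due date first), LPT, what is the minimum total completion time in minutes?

SPT (increasing processing time): B C D A.
B: 0→2
C: 2→7
D: 7→14
A: 14→23
Sum = 2+7+14+23 = 46.
EDD (increasing due date): C A D B.
C: 0→5
A: 5→14
D: 14→21
B: 21→23
Sum = 5+14+21+23 = 63.
LPT (decreasing processing time): A D C B.
A: 0→9
D: 9→16
C: 16→21
B: 21→23
Sum = 9+16+21+23 = 69.
SPT 46, EDD 63, LPT 69 → minimum 46.

46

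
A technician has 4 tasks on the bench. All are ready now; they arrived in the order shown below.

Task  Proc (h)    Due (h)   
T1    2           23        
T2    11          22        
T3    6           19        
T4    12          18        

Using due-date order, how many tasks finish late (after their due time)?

2

EDD (increasing due date): T4 T3 T2 T1.
T4: 0→12, due 18, tardiness 0
T3: 12→18, due 19, tardiness 0
T2: 18→29, due 22, tardiness 7
T1: 29→31, due 23, tardiness 8
Late tasks: 2.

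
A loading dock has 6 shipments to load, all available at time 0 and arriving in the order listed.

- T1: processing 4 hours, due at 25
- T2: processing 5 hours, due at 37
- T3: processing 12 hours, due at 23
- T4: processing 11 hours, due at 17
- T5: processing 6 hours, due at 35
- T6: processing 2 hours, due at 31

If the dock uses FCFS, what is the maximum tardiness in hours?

FIFO (arrival order): T1 T2 T3 T4 T5 T6.
T1: 0→4, due 25, tardiness 0
T2: 4→9, due 37, tardiness 0
T3: 9→21, due 23, tardiness 0
T4: 21→32, due 17, tardiness 15
T5: 32→38, due 35, tardiness 3
T6: 38→40, due 31, tardiness 9
Maximum = 15.

15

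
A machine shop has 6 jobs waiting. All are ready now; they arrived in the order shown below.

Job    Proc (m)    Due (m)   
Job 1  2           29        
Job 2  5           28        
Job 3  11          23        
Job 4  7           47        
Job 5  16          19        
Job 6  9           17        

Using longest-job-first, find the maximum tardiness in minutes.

21

LPT (decreasing processing time): Job 5 Job 3 Job 6 Job 4 Job 2 Job 1.
Job 5: 0→16, due 19, tardiness 0
Job 3: 16→27, due 23, tardiness 4
Job 6: 27→36, due 17, tardiness 19
Job 4: 36→43, due 47, tardiness 0
Job 2: 43→48, due 28, tardiness 20
Job 1: 48→50, due 29, tardiness 21
Maximum = 21.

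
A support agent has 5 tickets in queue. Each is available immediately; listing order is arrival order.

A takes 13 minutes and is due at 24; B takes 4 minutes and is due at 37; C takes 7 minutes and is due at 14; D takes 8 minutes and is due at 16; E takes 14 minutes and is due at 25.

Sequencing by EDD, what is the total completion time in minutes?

138

EDD (increasing due date): C D A E B.
C: 0→7
D: 7→15
A: 15→28
E: 28→42
B: 42→46
Sum = 7+15+28+42+46 = 138.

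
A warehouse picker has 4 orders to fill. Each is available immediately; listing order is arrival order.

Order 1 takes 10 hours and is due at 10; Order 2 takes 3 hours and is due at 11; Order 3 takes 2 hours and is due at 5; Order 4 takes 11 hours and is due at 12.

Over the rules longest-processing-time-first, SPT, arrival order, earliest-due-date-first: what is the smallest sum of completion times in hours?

48

LPT (decreasing processing time): Order 4 Order 1 Order 2 Order 3.
Order 4: 0→11
Order 1: 11→21
Order 2: 21→24
Order 3: 24→26
Sum = 11+21+24+26 = 82.
SPT (increasing processing time): Order 3 Order 2 Order 1 Order 4.
Order 3: 0→2
Order 2: 2→5
Order 1: 5→15
Order 4: 15→26
Sum = 2+5+15+26 = 48.
FIFO (arrival order): Order 1 Order 2 Order 3 Order 4.
Order 1: 0→10
Order 2: 10→13
Order 3: 13→15
Order 4: 15→26
Sum = 10+13+15+26 = 64.
EDD (increasing due date): Order 3 Order 1 Order 2 Order 4.
Order 3: 0→2
Order 1: 2→12
Order 2: 12→15
Order 4: 15→26
Sum = 2+12+15+26 = 55.
LPT 82, SPT 48, FIFO 64, EDD 55 → minimum 48.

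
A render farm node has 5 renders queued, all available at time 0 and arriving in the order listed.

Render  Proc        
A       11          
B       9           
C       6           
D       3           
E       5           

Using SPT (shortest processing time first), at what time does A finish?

SPT (increasing processing time): D E C B A.
D: 0→3
E: 3→8
C: 8→14
B: 14→23
A: 23→34

34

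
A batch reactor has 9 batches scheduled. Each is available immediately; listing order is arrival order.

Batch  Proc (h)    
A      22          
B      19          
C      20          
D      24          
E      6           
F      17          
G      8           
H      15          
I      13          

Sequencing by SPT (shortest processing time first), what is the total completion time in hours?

SPT (increasing processing time): E G I H F B C A D.
E: 0→6
G: 6→14
I: 14→27
H: 27→42
F: 42→59
B: 59→78
C: 78→98
A: 98→120
D: 120→144
Sum = 6+14+27+42+59+78+98+120+144 = 588.

588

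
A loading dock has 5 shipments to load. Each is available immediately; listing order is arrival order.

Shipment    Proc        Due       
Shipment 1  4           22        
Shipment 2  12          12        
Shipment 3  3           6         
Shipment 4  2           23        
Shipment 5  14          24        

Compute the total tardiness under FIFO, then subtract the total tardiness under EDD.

FIFO (arrival order): Shipment 1 Shipment 2 Shipment 3 Shipment 4 Shipment 5.
Shipment 1: 0→4, due 22, tardiness 0
Shipment 2: 4→16, due 12, tardiness 4
Shipment 3: 16→19, due 6, tardiness 13
Shipment 4: 19→21, due 23, tardiness 0
Shipment 5: 21→35, due 24, tardiness 11
Sum = 0+4+13+0+11 = 28.
EDD (increasing due date): Shipment 3 Shipment 2 Shipment 1 Shipment 4 Shipment 5.
Shipment 3: 0→3, due 6, tardiness 0
Shipment 2: 3→15, due 12, tardiness 3
Shipment 1: 15→19, due 22, tardiness 0
Shipment 4: 19→21, due 23, tardiness 0
Shipment 5: 21→35, due 24, tardiness 11
Sum = 0+3+0+0+11 = 14.
Difference = 28 − 14 = 14.

14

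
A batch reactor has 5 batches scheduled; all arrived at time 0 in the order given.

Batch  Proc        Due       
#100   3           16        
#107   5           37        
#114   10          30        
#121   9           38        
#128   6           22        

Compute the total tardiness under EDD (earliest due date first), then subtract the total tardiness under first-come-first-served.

EDD (increasing due date): #100 #128 #114 #107 #121.
#100: 0→3, due 16, tardiness 0
#128: 3→9, due 22, tardiness 0
#114: 9→19, due 30, tardiness 0
#107: 19→24, due 37, tardiness 0
#121: 24→33, due 38, tardiness 0
Sum = 0+0+0+0+0 = 0.
FIFO (arrival order): #100 #107 #114 #121 #128.
#100: 0→3, due 16, tardiness 0
#107: 3→8, due 37, tardiness 0
#114: 8→18, due 30, tardiness 0
#121: 18→27, due 38, tardiness 0
#128: 27→33, due 22, tardiness 11
Sum = 0+0+0+0+11 = 11.
Difference = 0 − 11 = -11.

-11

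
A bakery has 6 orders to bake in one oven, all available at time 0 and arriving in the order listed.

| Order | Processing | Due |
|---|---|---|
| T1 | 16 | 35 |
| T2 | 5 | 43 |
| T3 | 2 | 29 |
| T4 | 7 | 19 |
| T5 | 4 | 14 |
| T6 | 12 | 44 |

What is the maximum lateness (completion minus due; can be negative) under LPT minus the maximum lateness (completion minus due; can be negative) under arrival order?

LPT (decreasing processing time): T1 T6 T4 T2 T5 T3.
T1: 0→16, due 35, lateness -19
T6: 16→28, due 44, lateness -16
T4: 28→35, due 19, lateness 16
T2: 35→40, due 43, lateness -3
T5: 40→44, due 14, lateness 30
T3: 44→46, due 29, lateness 17
Maximum = 30.
FIFO (arrival order): T1 T2 T3 T4 T5 T6.
T1: 0→16, due 35, lateness -19
T2: 16→21, due 43, lateness -22
T3: 21→23, due 29, lateness -6
T4: 23→30, due 19, lateness 11
T5: 30→34, due 14, lateness 20
T6: 34→46, due 44, lateness 2
Maximum = 20.
Difference = 30 − 20 = 10.

10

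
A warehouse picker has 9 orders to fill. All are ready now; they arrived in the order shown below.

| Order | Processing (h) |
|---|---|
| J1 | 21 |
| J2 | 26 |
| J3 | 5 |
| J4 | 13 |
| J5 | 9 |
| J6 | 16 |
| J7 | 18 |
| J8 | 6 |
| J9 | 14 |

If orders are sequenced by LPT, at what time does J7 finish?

LPT (decreasing processing time): J2 J1 J7 J6 J9 J4 J5 J8 J3.
J2: 0→26
J1: 26→47
J7: 47→65

65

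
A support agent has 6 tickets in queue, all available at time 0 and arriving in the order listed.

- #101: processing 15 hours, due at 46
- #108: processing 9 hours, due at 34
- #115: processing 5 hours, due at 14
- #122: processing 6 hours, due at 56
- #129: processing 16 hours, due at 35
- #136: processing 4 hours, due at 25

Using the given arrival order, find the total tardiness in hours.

FIFO (arrival order): #101 #108 #115 #122 #129 #136.
#101: 0→15, due 46, tardiness 0
#108: 15→24, due 34, tardiness 0
#115: 24→29, due 14, tardiness 15
#122: 29→35, due 56, tardiness 0
#129: 35→51, due 35, tardiness 16
#136: 51→55, due 25, tardiness 30
Sum = 0+0+15+0+16+30 = 61.

61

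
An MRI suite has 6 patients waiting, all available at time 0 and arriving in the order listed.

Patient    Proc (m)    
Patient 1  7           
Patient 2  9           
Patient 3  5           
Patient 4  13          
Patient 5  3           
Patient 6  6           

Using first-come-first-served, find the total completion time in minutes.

FIFO (arrival order): Patient 1 Patient 2 Patient 3 Patient 4 Patient 5 Patient 6.
Patient 1: 0→7
Patient 2: 7→16
Patient 3: 16→21
Patient 4: 21→34
Patient 5: 34→37
Patient 6: 37→43
Sum = 7+16+21+34+37+43 = 158.

158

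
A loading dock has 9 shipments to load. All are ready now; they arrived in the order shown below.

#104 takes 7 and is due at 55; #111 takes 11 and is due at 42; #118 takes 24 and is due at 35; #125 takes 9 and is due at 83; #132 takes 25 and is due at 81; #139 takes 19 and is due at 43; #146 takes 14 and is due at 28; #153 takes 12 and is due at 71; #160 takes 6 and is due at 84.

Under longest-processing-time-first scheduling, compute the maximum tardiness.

66

LPT (decreasing processing time): #132 #118 #139 #146 #153 #111 #125 #104 #160.
#132: 0→25, due 81, tardiness 0
#118: 25→49, due 35, tardiness 14
#139: 49→68, due 43, tardiness 25
#146: 68→82, due 28, tardiness 54
#153: 82→94, due 71, tardiness 23
#111: 94→105, due 42, tardiness 63
#125: 105→114, due 83, tardiness 31
#104: 114→121, due 55, tardiness 66
#160: 121→127, due 84, tardiness 43
Maximum = 66.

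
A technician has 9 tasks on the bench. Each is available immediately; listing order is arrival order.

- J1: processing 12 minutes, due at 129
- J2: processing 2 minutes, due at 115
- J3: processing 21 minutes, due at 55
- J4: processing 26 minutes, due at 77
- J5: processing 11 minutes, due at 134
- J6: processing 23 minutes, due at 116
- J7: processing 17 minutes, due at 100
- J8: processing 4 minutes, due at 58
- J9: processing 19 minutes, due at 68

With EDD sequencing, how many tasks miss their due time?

EDD (increasing due date): J3 J8 J9 J4 J7 J2 J6 J1 J5.
J3: 0→21, due 55, tardiness 0
J8: 21→25, due 58, tardiness 0
J9: 25→44, due 68, tardiness 0
J4: 44→70, due 77, tardiness 0
J7: 70→87, due 100, tardiness 0
J2: 87→89, due 115, tardiness 0
J6: 89→112, due 116, tardiness 0
J1: 112→124, due 129, tardiness 0
J5: 124→135, due 134, tardiness 1
Late tasks: 1.

1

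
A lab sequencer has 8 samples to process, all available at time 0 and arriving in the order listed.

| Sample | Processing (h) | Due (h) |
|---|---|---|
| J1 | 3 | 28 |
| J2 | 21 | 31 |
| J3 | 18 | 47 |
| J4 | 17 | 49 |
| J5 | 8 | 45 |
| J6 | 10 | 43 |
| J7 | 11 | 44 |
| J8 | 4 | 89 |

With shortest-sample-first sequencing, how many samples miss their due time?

SPT (increasing processing time): J1 J8 J5 J6 J7 J4 J3 J2.
J1: 0→3, due 28, tardiness 0
J8: 3→7, due 89, tardiness 0
J5: 7→15, due 45, tardiness 0
J6: 15→25, due 43, tardiness 0
J7: 25→36, due 44, tardiness 0
J4: 36→53, due 49, tardiness 4
J3: 53→71, due 47, tardiness 24
J2: 71→92, due 31, tardiness 61
Late samples: 3.

3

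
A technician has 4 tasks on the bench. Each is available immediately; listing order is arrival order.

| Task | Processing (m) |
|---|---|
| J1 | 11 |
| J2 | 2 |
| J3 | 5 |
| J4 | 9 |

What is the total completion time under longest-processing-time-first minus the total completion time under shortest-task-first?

31

LPT (decreasing processing time): J1 J4 J3 J2.
J1: 0→11
J4: 11→20
J3: 20→25
J2: 25→27
Sum = 11+20+25+27 = 83.
SPT (increasing processing time): J2 J3 J4 J1.
J2: 0→2
J3: 2→7
J4: 7→16
J1: 16→27
Sum = 2+7+16+27 = 52.
Difference = 83 − 52 = 31.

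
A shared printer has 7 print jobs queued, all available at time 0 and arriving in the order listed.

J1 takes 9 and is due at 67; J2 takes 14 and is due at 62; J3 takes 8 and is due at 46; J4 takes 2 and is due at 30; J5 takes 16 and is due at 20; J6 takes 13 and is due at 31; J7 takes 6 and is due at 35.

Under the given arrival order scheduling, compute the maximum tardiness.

FIFO (arrival order): J1 J2 J3 J4 J5 J6 J7.
J1: 0→9, due 67, tardiness 0
J2: 9→23, due 62, tardiness 0
J3: 23→31, due 46, tardiness 0
J4: 31→33, due 30, tardiness 3
J5: 33→49, due 20, tardiness 29
J6: 49→62, due 31, tardiness 31
J7: 62→68, due 35, tardiness 33
Maximum = 33.

33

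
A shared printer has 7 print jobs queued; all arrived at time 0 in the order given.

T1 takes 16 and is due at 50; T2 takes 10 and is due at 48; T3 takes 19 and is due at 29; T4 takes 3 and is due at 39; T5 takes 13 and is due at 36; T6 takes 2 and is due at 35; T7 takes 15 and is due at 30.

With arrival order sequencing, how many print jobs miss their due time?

FIFO (arrival order): T1 T2 T3 T4 T5 T6 T7.
T1: 0→16, due 50, tardiness 0
T2: 16→26, due 48, tardiness 0
T3: 26→45, due 29, tardiness 16
T4: 45→48, due 39, tardiness 9
T5: 48→61, due 36, tardiness 25
T6: 61→63, due 35, tardiness 28
T7: 63→78, due 30, tardiness 48
Late print jobs: 5.

5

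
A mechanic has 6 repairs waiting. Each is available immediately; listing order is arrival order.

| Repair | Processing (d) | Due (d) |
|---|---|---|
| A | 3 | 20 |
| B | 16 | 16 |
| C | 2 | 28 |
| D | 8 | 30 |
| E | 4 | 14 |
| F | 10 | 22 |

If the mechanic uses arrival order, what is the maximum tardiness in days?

21

FIFO (arrival order): A B C D E F.
A: 0→3, due 20, tardiness 0
B: 3→19, due 16, tardiness 3
C: 19→21, due 28, tardiness 0
D: 21→29, due 30, tardiness 0
E: 29→33, due 14, tardiness 19
F: 33→43, due 22, tardiness 21
Maximum = 21.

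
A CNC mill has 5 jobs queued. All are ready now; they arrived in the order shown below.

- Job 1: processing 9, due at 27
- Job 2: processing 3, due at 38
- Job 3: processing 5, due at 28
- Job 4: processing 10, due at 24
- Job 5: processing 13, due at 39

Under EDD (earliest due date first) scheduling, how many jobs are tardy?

1

EDD (increasing due date): Job 4 Job 1 Job 3 Job 2 Job 5.
Job 4: 0→10, due 24, tardiness 0
Job 1: 10→19, due 27, tardiness 0
Job 3: 19→24, due 28, tardiness 0
Job 2: 24→27, due 38, tardiness 0
Job 5: 27→40, due 39, tardiness 1
Late jobs: 1.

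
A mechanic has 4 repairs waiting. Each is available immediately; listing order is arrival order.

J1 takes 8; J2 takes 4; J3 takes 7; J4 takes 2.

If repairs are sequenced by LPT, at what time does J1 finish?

8

LPT (decreasing processing time): J1 J3 J2 J4.
J1: 0→8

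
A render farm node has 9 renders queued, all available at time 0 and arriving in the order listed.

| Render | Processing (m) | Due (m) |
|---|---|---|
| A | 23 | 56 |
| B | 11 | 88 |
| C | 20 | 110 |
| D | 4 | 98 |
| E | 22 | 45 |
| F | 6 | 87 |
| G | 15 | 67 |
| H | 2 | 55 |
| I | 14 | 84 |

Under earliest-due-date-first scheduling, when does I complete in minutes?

76

EDD (increasing due date): E H A G I F B D C.
E: 0→22
H: 22→24
A: 24→47
G: 47→62
I: 62→76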